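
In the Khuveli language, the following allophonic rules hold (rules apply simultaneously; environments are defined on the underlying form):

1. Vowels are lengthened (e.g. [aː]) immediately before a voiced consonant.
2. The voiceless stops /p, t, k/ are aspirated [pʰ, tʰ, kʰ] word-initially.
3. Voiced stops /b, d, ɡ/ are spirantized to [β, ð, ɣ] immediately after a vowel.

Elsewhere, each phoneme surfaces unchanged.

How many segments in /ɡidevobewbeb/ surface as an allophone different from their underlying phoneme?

8

Segments that undergo a rule: /i/ → [iː] (rule 1); /d/ → [ð] (rule 3); /e/ → [eː] (rule 1); /o/ → [oː] (rule 1); /b/ → [β] (rule 3); /e/ → [eː] (rule 1); /e/ → [eː] (rule 1); /b/ → [β] (rule 3).
All other segments surface unchanged.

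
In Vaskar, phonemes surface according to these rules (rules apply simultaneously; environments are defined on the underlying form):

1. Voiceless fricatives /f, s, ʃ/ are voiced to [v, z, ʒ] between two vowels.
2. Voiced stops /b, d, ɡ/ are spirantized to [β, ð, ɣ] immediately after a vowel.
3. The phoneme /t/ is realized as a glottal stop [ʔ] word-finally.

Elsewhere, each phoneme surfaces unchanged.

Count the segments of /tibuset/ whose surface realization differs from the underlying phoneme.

3

Segments that undergo a rule: /b/ → [β] (rule 2); /s/ → [z] (rule 1); /t/ → [ʔ] (rule 3).
All other segments surface unchanged.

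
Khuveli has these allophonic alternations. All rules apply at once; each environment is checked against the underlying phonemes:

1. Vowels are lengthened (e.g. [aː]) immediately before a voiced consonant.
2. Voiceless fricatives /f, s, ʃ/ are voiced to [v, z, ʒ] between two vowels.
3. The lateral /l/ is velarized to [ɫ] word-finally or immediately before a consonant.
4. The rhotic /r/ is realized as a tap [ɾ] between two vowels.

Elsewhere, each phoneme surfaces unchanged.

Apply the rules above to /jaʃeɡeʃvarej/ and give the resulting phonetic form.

[jaʒeːɡeʃvaːɾeːj]

/j/ — not in any rule's target class → [j].
/a/ — between /j/ and /ʃ/; rule 1 does not apply here → [a].
/ʃ/ meets the environment for rule 2 (between two vowels) → [ʒ].
/e/ (between /ʃ/ and /ɡ/) occurs before a voiced consonant → [eː] by rule 1.
/ɡ/ — not in any rule's target class → [ɡ].
/e/ (between /ɡ/ and /ʃ/) fails the environment for rule 1, so it stays [e].
/ʃ/ (between /e/ and /v/) fails the environment for rule 2, so it stays [ʃ].
/v/ stays [v].
Rule 1 applies to /a/ (between /v/ and /r/: before a voiced consonant) → [aː].
/r/ — between /a/ and /e/, between two vowels — surfaces as [ɾ] (rule 4).
/e/ (between /r/ and /j/): before a voiced consonant, so rule 1 applies → [eː].
/j/ (word-final): no rule targets it → [j].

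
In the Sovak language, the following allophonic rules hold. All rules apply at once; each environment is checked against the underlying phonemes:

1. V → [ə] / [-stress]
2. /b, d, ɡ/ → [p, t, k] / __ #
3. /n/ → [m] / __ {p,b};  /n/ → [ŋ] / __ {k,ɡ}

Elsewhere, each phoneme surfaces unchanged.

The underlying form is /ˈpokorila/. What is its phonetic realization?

/p/ — not in any rule's target class → [p].
/o/ — between /p/ and /k/; rule 1 does not apply here → [o].
/k/ (between /o/ and /o/): no rule targets it → [k].
/o/ meets the environment for rule 1 (in an unstressed syllable) → [ə].
/r/ (between /o/ and /i/) is unaffected → [r].
/i/ meets the environment for rule 1 (in an unstressed syllable) → [ə].
/l/ stays [l].
/a/ (word-final) occurs in an unstressed syllable → [ə] by rule 1.

[ˈpokərələ]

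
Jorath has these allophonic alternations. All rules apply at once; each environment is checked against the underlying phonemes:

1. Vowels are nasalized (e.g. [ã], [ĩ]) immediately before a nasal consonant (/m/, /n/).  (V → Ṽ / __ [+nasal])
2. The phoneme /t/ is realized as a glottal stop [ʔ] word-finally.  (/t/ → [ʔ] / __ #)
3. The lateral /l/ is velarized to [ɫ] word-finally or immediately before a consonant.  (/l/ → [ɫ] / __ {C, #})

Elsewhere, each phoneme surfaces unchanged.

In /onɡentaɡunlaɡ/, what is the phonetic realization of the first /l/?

/l/ — between /n/ and /a/; rule 3 does not apply here → [l].

[l]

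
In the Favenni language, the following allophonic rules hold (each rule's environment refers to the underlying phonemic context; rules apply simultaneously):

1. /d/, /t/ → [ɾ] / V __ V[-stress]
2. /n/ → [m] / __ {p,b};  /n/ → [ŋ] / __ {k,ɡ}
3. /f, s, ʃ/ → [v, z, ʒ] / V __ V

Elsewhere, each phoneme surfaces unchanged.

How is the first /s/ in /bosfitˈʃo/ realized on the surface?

[s]

/s/ (between /o/ and /f/): rule 3 targets it, but not between two vowels → unchanged [s].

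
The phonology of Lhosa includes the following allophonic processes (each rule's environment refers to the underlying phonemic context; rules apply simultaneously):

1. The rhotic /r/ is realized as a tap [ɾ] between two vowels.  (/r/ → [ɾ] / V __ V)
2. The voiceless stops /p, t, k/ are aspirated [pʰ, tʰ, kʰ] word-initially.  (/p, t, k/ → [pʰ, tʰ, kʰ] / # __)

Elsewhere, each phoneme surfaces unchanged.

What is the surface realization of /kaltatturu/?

/k/ meets the environment for rule 2 (word-initially) → [kʰ].
/t/ (between /l/ and /a/) fails the environment for rule 2, so it stays [t].
/t/ (between /a/ and /t/) is in the target of rule 2 but the environment (word-initially) is not met → [t].
/t/ (between /t/ and /u/): rule 2 targets it, but not word-initially → unchanged [t].
Rule 1 applies to /r/ (between /u/ and /u/: between two vowels) → [ɾ].

[kʰaltattuɾu]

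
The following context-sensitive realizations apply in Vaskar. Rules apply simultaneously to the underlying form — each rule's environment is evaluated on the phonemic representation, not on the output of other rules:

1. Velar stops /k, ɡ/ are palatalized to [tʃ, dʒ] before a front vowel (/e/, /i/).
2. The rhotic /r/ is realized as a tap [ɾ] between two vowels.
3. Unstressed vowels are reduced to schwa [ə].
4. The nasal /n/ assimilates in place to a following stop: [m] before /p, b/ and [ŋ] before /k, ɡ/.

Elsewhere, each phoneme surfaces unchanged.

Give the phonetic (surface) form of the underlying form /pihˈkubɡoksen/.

[pəhˈkubɡəksən]

/p/ stays [p].
/i/ meets the environment for rule 3 (in an unstressed syllable) → [ə].
/h/ stays [h].
/k/ (between /h/ and /u/) is in the target of rule 1 but the environment (before a front vowel) is not met → [k].
/u/ (between /k/ and /b/): rule 3 targets it, but not in an unstressed syllable → unchanged [u].
/b/ (between /u/ and /ɡ/): no rule targets it → [b].
/ɡ/ (between /b/ and /o/): rule 1 targets it, but not before a front vowel → unchanged [ɡ].
/o/ (between /ɡ/ and /k/) occurs in an unstressed syllable → [ə] by rule 3.
/k/ (between /o/ and /s/) is in the target of rule 1 but the environment (before a front vowel) is not met → [k].
/s/ — not in any rule's target class → [s].
/e/ — between /s/ and /n/, in an unstressed syllable — surfaces as [ə] (rule 3).
/n/ (word-final) fails the environment for rule 4, so it stays [n].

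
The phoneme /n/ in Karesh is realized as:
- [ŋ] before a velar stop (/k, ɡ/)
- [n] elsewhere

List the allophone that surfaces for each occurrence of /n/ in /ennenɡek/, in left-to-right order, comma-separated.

Occurrence 1 (position 2): no conditioning environment matches → elsewhere allophone [n].
Occurrence 2 (position 3): no conditioning environment matches → elsewhere allophone [n].
Occurrence 3 (position 5): before a velar stop → [ŋ].

[n], [n], [ŋ]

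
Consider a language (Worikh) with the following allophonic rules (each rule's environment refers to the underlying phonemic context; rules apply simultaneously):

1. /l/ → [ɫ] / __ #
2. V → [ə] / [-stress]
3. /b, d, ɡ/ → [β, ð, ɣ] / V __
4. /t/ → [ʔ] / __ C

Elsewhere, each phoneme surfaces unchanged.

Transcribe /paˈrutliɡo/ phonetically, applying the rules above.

[pəˈruʔləɣə]

/p/ stays [p].
/a/ meets the environment for rule 2 (in an unstressed syllable) → [ə].
/r/ — not in any rule's target class → [r].
/u/ (between /r/ and /t/): rule 2 targets it, but not in an unstressed syllable → unchanged [u].
/t/ (between /u/ and /l/) occurs immediately before a consonant → [ʔ] by rule 4.
/l/ (between /t/ and /i/) fails the environment for rule 1, so it stays [l].
/i/ (between /l/ and /ɡ/): in an unstressed syllable, so rule 2 applies → [ə].
/ɡ/ meets the environment for rule 3 (immediately after a vowel) → [ɣ].
/o/ (word-final) occurs in an unstressed syllable → [ə] by rule 2.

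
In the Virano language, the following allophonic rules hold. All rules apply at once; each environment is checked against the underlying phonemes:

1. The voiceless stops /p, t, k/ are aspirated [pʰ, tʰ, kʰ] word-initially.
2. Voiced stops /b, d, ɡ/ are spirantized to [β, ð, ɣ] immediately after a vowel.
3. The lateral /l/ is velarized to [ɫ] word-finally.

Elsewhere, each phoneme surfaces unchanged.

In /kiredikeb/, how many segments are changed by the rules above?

Segments that undergo a rule: /k/ → [kʰ] (rule 1); /d/ → [ð] (rule 2); /b/ → [β] (rule 2).
All other segments surface unchanged.

3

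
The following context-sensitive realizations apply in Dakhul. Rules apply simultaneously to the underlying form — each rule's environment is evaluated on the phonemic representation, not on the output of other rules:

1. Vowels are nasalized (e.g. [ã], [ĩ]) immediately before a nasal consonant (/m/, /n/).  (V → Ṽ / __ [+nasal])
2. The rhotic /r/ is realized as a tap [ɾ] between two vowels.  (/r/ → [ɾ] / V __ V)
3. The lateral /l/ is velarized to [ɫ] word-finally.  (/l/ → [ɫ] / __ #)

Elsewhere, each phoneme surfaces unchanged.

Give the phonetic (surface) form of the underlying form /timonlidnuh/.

/i/ — between /t/ and /m/, before a nasal consonant — surfaces as [ĩ] (rule 1).
/o/ (between /m/ and /n/) occurs before a nasal consonant → [õ] by rule 1.
/l/ (between /n/ and /i/) fails the environment for rule 3, so it stays [l].
/i/ — between /l/ and /d/; rule 1 does not apply here → [i].
/u/ (between /n/ and /h/): rule 1 targets it, but not before a nasal consonant → unchanged [u].

[tĩmõnlidnuh]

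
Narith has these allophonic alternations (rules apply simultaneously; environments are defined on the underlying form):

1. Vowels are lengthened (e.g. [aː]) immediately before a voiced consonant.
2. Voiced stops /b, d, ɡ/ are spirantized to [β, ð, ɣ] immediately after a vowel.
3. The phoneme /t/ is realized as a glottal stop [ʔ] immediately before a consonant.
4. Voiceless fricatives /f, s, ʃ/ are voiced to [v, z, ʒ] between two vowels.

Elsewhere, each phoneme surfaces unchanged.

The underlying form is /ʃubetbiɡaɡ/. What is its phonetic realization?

/ʃ/ (word-initial): rule 4 targets it, but not between two vowels → unchanged [ʃ].
/u/ (between /ʃ/ and /b/) occurs before a voiced consonant → [uː] by rule 1.
/b/ (between /u/ and /e/): immediately after a vowel, so rule 2 applies → [β].
/e/ (between /b/ and /t/): rule 1 targets it, but not before a voiced consonant → unchanged [e].
/t/ meets the environment for rule 3 (immediately before a consonant) → [ʔ].
/b/ — between /t/ and /i/; rule 2 does not apply here → [b].
/i/ — between /b/ and /ɡ/, before a voiced consonant — surfaces as [iː] (rule 1).
/ɡ/ — between /i/ and /a/, immediately after a vowel — surfaces as [ɣ] (rule 2).
Rule 1 applies to /a/ (between /ɡ/ and /ɡ/: before a voiced consonant) → [aː].
Rule 2 applies to /ɡ/ (word-final: immediately after a vowel) → [ɣ].

[ʃuːβeʔbiːɣaːɣ]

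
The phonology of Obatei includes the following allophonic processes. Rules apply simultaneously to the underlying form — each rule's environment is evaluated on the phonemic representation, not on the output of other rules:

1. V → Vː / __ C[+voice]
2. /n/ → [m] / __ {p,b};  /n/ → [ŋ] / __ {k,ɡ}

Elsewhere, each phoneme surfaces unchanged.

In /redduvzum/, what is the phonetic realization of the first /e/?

[eː]

/e/ meets the environment for rule 1 (before a voiced consonant) → [eː].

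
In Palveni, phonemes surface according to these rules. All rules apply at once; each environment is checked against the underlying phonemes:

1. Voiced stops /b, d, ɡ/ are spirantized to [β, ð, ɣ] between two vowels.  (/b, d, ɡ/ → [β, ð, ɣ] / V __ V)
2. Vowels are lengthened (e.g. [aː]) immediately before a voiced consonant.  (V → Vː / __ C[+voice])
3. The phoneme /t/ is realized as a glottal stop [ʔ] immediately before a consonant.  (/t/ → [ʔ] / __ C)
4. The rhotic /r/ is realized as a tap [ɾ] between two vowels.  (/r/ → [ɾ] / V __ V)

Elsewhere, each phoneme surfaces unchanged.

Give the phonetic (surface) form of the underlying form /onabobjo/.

[oːnaːβoːbjo]

/o/ meets the environment for rule 2 (before a voiced consonant) → [oː].
/n/ (between /o/ and /a/) is unaffected → [n].
/a/ (between /n/ and /b/) occurs before a voiced consonant → [aː] by rule 2.
Rule 1 applies to /b/ (between /a/ and /o/: between two vowels) → [β].
/o/ — between /b/ and /b/, before a voiced consonant — surfaces as [oː] (rule 2).
/b/ (between /o/ and /j/) fails the environment for rule 1, so it stays [b].
/j/ (between /b/ and /o/): no rule targets it → [j].
/o/ (word-final) is in the target of rule 2 but the environment (before a voiced consonant) is not met → [o].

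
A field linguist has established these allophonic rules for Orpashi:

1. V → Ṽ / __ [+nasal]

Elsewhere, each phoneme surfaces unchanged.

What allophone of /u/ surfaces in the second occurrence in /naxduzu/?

/u/ (word-final) fails the environment for rule 1, so it stays [u].

[u]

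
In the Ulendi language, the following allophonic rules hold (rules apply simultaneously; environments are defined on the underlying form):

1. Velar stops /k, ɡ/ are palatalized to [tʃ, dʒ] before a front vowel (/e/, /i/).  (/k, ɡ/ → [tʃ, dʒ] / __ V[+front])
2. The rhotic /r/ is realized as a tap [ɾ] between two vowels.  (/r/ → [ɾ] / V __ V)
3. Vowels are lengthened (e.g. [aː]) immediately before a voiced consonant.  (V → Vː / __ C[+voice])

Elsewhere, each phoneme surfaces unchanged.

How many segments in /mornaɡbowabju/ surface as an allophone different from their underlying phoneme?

Segments that undergo a rule: /o/ → [oː] (rule 3); /a/ → [aː] (rule 3); /o/ → [oː] (rule 3); /a/ → [aː] (rule 3).
All other segments surface unchanged.

4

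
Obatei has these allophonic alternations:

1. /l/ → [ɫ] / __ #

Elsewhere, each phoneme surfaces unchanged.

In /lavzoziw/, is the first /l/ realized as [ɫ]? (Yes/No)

/l/ — word-initial; rule 1 does not apply here → [l].
The actual realization is [l], not [ɫ].

No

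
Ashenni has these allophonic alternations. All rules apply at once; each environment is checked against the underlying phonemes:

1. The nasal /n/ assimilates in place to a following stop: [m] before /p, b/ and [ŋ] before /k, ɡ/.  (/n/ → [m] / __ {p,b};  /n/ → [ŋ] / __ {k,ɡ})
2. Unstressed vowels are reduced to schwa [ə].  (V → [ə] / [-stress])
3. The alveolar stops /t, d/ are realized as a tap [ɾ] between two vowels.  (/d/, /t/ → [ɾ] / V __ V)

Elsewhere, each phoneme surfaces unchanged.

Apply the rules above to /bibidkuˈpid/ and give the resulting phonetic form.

/b/ stays [b].
/i/ (between /b/ and /b/) occurs in an unstressed syllable → [ə] by rule 2.
/b/ (between /i/ and /i/): no rule targets it → [b].
Rule 2 applies to /i/ (between /b/ and /d/: in an unstressed syllable) → [ə].
/d/ — between /i/ and /k/; rule 3 does not apply here → [d].
/k/ — not in any rule's target class → [k].
/u/ meets the environment for rule 2 (in an unstressed syllable) → [ə].
/p/ (between /u/ and /i/): no rule targets it → [p].
/i/ — between /p/ and /d/; rule 2 does not apply here → [i].
/d/ (word-final) is in the target of rule 3 but the environment (between two vowels) is not met → [d].

[bəbədkəˈpid]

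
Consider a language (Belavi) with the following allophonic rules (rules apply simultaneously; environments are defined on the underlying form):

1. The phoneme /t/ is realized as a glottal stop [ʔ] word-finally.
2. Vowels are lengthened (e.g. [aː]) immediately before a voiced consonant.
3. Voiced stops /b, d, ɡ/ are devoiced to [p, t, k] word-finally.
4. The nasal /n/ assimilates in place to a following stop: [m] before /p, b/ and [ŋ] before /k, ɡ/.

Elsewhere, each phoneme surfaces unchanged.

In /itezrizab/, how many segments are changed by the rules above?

Segments that undergo a rule: /e/ → [eː] (rule 2); /i/ → [iː] (rule 2); /a/ → [aː] (rule 2); /b/ → [p] (rule 3).
All other segments surface unchanged.

4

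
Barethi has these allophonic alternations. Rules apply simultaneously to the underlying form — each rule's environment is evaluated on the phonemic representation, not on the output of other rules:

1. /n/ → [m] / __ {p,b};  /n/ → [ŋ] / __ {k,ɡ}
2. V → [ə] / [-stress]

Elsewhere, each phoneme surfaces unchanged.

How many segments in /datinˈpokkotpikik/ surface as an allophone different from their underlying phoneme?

Segments that undergo a rule: /a/ → [ə] (rule 2); /i/ → [ə] (rule 2); /n/ → [m] (rule 1); /o/ → [ə] (rule 2); /i/ → [ə] (rule 2); /i/ → [ə] (rule 2).
All other segments surface unchanged.

6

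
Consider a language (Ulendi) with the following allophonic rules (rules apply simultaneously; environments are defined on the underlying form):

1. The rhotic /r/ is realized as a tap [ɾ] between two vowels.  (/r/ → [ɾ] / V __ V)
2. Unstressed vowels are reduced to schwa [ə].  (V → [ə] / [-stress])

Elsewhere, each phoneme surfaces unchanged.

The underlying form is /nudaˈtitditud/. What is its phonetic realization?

/n/ (word-initial): no rule targets it → [n].
/u/ (between /n/ and /d/): in an unstressed syllable, so rule 2 applies → [ə].
/d/ stays [d].
/a/ — between /d/ and /t/, in an unstressed syllable — surfaces as [ə] (rule 2).
/t/ (between /a/ and /i/): no rule targets it → [t].
/i/ (between /t/ and /t/): rule 2 targets it, but not in an unstressed syllable → unchanged [i].
/t/ — not in any rule's target class → [t].
/d/ (between /t/ and /i/): no rule targets it → [d].
/i/ — between /d/ and /t/, in an unstressed syllable — surfaces as [ə] (rule 2).
/t/ (between /i/ and /u/): no rule targets it → [t].
/u/ (between /t/ and /d/): in an unstressed syllable, so rule 2 applies → [ə].
/d/ — not in any rule's target class → [d].

[nədəˈtitdətəd]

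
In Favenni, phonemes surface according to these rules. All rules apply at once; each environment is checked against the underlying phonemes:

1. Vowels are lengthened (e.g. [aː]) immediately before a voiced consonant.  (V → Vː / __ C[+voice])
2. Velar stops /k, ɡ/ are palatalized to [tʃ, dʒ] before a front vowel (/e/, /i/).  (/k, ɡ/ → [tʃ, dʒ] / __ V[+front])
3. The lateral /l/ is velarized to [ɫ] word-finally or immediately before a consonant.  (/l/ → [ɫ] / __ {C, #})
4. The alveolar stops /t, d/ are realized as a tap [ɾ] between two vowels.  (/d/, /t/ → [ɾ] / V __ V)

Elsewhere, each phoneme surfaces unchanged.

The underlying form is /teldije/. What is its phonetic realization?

/t/ — word-initial; rule 4 does not apply here → [t].
/e/ — between /t/ and /l/, before a voiced consonant — surfaces as [eː] (rule 1).
/l/ meets the environment for rule 3 (word-finally or immediately before a consonant) → [ɫ].
/d/ (between /l/ and /i/): rule 4 targets it, but not between two vowels → unchanged [d].
/i/ (between /d/ and /j/): before a voiced consonant, so rule 1 applies → [iː].
/e/ — word-final; rule 1 does not apply here → [e].

[teːɫdiːje]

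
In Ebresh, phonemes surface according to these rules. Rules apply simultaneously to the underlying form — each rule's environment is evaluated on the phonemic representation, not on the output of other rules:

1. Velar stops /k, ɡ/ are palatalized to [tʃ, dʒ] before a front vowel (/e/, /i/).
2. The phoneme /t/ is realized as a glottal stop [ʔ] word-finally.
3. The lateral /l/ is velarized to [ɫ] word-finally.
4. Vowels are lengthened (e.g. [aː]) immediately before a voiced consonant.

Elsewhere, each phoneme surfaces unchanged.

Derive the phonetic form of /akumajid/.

[akuːmaːjiːd]

/a/ (word-initial): rule 4 targets it, but not before a voiced consonant → unchanged [a].
/k/ (between /a/ and /u/) is in the target of rule 1 but the environment (before a front vowel) is not met → [k].
/u/ (between /k/ and /m/) occurs before a voiced consonant → [uː] by rule 4.
/m/ stays [m].
/a/ (between /m/ and /j/) occurs before a voiced consonant → [aː] by rule 4.
/j/ (between /a/ and /i/): no rule targets it → [j].
/i/ (between /j/ and /d/): before a voiced consonant, so rule 4 applies → [iː].
/d/ (word-final) is unaffected → [d].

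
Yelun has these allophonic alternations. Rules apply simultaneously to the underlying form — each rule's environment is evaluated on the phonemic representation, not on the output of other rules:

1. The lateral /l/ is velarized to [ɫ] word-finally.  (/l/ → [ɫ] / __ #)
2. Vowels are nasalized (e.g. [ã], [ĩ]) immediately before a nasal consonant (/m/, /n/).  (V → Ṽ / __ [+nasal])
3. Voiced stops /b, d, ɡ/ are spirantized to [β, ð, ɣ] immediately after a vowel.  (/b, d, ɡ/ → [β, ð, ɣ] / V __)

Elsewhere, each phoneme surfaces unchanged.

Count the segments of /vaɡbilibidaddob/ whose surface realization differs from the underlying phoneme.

Segments that undergo a rule: /ɡ/ → [ɣ] (rule 3); /b/ → [β] (rule 3); /d/ → [ð] (rule 3); /d/ → [ð] (rule 3); /b/ → [β] (rule 3).
All other segments surface unchanged.

5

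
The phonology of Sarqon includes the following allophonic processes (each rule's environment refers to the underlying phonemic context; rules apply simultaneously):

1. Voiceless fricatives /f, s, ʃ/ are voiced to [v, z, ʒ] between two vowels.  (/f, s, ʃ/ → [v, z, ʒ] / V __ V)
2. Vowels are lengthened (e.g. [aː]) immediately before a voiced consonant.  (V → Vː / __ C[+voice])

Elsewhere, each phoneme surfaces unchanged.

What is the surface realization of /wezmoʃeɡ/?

/e/ meets the environment for rule 2 (before a voiced consonant) → [eː].
/o/ (between /m/ and /ʃ/) fails the environment for rule 2, so it stays [o].
/ʃ/ — between /o/ and /e/, between two vowels — surfaces as [ʒ] (rule 1).
/e/ (between /ʃ/ and /ɡ/) occurs before a voiced consonant → [eː] by rule 2.

[weːzmoʒeːɡ]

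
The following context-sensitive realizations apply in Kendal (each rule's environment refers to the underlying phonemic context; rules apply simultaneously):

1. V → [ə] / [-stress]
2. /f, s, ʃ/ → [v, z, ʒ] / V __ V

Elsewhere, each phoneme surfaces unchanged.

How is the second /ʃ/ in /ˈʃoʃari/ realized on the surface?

[ʒ]

/ʃ/ (between /o/ and /a/): between two vowels, so rule 2 applies → [ʒ].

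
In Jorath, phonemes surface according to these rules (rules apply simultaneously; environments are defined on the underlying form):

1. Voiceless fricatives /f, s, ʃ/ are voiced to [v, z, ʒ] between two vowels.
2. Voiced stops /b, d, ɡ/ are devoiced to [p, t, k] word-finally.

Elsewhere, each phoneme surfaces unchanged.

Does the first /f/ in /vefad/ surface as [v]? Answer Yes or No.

Yes

Rule 1 applies to /f/ (between /e/ and /a/: between two vowels) → [v].
The actual realization is [v], which matches [v].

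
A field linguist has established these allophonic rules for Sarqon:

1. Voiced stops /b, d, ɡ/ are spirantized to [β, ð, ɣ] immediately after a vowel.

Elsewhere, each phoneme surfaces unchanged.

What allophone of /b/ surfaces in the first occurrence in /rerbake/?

/b/ (between /r/ and /a/) is in the target of rule 1 but the environment (immediately after a vowel) is not met → [b].

[b]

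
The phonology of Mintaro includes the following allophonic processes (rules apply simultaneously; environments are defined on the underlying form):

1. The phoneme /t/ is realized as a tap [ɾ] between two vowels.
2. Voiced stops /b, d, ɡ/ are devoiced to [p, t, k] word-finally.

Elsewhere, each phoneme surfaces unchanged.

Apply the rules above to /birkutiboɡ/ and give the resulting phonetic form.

[birkuɾibok]

/b/ (word-initial) fails the environment for rule 2, so it stays [b].
/i/ — not in any rule's target class → [i].
/r/ (between /i/ and /k/) is unaffected → [r].
/k/ stays [k].
/u/ (between /k/ and /t/): no rule targets it → [u].
/t/ (between /u/ and /i/): between two vowels, so rule 1 applies → [ɾ].
/i/ (between /t/ and /b/): no rule targets it → [i].
/b/ (between /i/ and /o/) fails the environment for rule 2, so it stays [b].
/o/ (between /b/ and /ɡ/): no rule targets it → [o].
/ɡ/ (word-final) occurs word-finally → [k] by rule 2.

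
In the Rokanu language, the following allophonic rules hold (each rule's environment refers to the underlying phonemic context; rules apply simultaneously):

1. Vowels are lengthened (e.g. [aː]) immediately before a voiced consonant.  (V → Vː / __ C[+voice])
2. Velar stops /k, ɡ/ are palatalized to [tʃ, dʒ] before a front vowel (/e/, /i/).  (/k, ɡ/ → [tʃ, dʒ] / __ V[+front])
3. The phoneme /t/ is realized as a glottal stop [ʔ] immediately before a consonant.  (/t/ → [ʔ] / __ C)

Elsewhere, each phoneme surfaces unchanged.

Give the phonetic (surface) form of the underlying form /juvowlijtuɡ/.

/j/ — not in any rule's target class → [j].
/u/ (between /j/ and /v/): before a voiced consonant, so rule 1 applies → [uː].
/v/ (between /u/ and /o/): no rule targets it → [v].
Rule 1 applies to /o/ (between /v/ and /w/: before a voiced consonant) → [oː].
/w/ stays [w].
/l/ (between /w/ and /i/) is unaffected → [l].
/i/ (between /l/ and /j/) occurs before a voiced consonant → [iː] by rule 1.
/j/ (between /i/ and /t/) is unaffected → [j].
/t/ (between /j/ and /u/): rule 3 targets it, but not immediately before a consonant → unchanged [t].
/u/ — between /t/ and /ɡ/, before a voiced consonant — surfaces as [uː] (rule 1).
/ɡ/ (word-final) fails the environment for rule 2, so it stays [ɡ].

[juːvoːwliːjtuːɡ]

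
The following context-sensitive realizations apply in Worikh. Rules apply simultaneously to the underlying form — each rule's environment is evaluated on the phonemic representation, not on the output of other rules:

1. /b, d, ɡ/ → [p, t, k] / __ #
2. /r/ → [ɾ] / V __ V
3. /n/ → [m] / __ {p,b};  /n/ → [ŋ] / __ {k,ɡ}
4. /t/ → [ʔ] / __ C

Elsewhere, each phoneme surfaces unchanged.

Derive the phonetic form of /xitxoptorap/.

/t/ meets the environment for rule 4 (immediately before a consonant) → [ʔ].
/t/ — between /p/ and /o/; rule 4 does not apply here → [t].
Rule 2 applies to /r/ (between /o/ and /a/: between two vowels) → [ɾ].

[xiʔxoptoɾap]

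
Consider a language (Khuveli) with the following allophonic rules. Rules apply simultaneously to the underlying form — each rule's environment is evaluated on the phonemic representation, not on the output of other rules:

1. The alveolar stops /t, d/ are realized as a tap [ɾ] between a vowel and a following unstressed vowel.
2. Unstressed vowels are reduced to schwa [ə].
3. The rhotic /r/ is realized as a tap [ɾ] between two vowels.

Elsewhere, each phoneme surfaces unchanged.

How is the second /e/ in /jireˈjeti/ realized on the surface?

[e]

/e/ — between /j/ and /t/; rule 2 does not apply here → [e].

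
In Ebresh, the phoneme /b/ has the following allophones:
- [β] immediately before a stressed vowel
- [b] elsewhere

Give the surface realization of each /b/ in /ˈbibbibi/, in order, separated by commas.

[β], [b], [b], [b]

Occurrence 1 (position 1): immediately before a stressed vowel → [β].
Occurrence 2 (position 3): no conditioning environment matches → elsewhere allophone [b].
Occurrence 3 (position 4): no conditioning environment matches → elsewhere allophone [b].
Occurrence 4 (position 6): no conditioning environment matches → elsewhere allophone [b].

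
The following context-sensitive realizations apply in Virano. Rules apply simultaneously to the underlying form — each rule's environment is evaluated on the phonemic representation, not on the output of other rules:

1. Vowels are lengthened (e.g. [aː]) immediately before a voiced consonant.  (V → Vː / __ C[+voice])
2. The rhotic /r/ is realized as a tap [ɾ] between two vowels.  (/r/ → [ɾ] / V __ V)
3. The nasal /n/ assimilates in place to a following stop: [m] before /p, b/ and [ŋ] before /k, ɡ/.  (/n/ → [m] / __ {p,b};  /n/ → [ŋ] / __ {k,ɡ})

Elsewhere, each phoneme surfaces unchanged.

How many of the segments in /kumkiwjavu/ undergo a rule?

Segments that undergo a rule: /u/ → [uː] (rule 1); /i/ → [iː] (rule 1); /a/ → [aː] (rule 1).
All other segments surface unchanged.

3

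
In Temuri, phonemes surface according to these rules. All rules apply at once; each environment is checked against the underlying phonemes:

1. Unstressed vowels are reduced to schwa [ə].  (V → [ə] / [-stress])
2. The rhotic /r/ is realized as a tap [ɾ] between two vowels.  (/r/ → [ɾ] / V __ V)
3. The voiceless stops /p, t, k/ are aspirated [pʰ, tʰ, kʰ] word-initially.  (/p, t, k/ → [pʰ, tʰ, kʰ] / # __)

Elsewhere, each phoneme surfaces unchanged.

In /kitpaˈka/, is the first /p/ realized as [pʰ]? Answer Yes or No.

/p/ (between /t/ and /a/) is in the target of rule 3 but the environment (word-initially) is not met → [p].
The actual realization is [p], not [pʰ].

No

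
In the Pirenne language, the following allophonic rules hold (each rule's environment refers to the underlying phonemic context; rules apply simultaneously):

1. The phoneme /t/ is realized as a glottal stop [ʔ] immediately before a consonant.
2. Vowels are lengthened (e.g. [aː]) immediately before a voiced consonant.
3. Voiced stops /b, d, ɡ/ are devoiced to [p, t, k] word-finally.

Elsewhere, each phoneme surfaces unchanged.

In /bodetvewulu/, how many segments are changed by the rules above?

Segments that undergo a rule: /o/ → [oː] (rule 2); /t/ → [ʔ] (rule 1); /e/ → [eː] (rule 2); /u/ → [uː] (rule 2).
All other segments surface unchanged.

4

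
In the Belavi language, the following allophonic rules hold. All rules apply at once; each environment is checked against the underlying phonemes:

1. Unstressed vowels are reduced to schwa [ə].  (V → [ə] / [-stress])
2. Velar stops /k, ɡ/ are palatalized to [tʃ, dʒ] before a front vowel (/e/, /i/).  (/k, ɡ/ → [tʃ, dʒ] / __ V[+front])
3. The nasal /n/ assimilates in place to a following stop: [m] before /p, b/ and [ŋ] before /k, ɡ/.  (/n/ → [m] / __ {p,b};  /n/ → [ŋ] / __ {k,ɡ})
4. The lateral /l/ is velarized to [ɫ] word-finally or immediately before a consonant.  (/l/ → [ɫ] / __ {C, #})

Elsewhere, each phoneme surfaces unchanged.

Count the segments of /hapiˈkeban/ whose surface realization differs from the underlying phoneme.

Segments that undergo a rule: /a/ → [ə] (rule 1); /i/ → [ə] (rule 1); /k/ → [tʃ] (rule 2); /a/ → [ə] (rule 1).
All other segments surface unchanged.

4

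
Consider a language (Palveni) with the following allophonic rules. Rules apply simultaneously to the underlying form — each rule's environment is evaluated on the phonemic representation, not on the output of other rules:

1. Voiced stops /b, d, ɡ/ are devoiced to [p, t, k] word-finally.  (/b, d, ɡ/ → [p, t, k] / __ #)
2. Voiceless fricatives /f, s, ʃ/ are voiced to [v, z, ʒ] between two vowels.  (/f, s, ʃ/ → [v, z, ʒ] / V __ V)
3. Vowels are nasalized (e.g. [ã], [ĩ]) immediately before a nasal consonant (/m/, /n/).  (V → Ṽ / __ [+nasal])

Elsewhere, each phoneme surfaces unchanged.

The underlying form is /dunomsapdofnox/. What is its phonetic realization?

/d/ (word-initial) fails the environment for rule 1, so it stays [d].
Rule 3 applies to /u/ (between /d/ and /n/: before a nasal consonant) → [ũ].
/n/ (between /u/ and /o/) is unaffected → [n].
/o/ meets the environment for rule 3 (before a nasal consonant) → [õ].
/m/ stays [m].
/s/ — between /m/ and /a/; rule 2 does not apply here → [s].
/a/ (between /s/ and /p/) is in the target of rule 3 but the environment (before a nasal consonant) is not met → [a].
/p/ — not in any rule's target class → [p].
/d/ (between /p/ and /o/) is in the target of rule 1 but the environment (word-finally) is not met → [d].
/o/ — between /d/ and /f/; rule 3 does not apply here → [o].
/f/ (between /o/ and /n/): rule 2 targets it, but not between two vowels → unchanged [f].
/n/ (between /f/ and /o/) is unaffected → [n].
/o/ (between /n/ and /x/): rule 3 targets it, but not before a nasal consonant → unchanged [o].
/x/ (word-final) is unaffected → [x].

[dũnõmsapdofnox]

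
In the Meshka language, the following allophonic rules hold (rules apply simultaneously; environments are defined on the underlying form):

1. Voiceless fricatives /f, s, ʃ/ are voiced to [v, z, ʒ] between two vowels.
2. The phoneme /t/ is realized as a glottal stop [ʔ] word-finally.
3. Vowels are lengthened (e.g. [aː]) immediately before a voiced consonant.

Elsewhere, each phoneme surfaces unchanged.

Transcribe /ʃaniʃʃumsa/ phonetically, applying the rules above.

[ʃaːniʃʃuːmsa]

/ʃ/ — word-initial; rule 1 does not apply here → [ʃ].
/a/ (between /ʃ/ and /n/) occurs before a voiced consonant → [aː] by rule 3.
/n/ — not in any rule's target class → [n].
/i/ (between /n/ and /ʃ/): rule 3 targets it, but not before a voiced consonant → unchanged [i].
/ʃ/ (between /i/ and /ʃ/): rule 1 targets it, but not between two vowels → unchanged [ʃ].
/ʃ/ (between /ʃ/ and /u/) fails the environment for rule 1, so it stays [ʃ].
/u/ meets the environment for rule 3 (before a voiced consonant) → [uː].
/m/ (between /u/ and /s/): no rule targets it → [m].
/s/ (between /m/ and /a/): rule 1 targets it, but not between two vowels → unchanged [s].
/a/ (word-final) fails the environment for rule 3, so it stays [a].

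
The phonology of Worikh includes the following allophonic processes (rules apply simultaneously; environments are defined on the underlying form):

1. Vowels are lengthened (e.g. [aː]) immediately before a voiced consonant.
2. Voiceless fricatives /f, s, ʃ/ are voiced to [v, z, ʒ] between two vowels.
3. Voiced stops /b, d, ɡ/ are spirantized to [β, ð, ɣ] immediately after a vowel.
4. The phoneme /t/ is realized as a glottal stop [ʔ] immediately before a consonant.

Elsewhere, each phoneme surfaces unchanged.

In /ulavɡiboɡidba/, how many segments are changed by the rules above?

Segments that undergo a rule: /u/ → [uː] (rule 1); /a/ → [aː] (rule 1); /i/ → [iː] (rule 1); /b/ → [β] (rule 3); /o/ → [oː] (rule 1); /ɡ/ → [ɣ] (rule 3); /i/ → [iː] (rule 1); /d/ → [ð] (rule 3).
All other segments surface unchanged.

8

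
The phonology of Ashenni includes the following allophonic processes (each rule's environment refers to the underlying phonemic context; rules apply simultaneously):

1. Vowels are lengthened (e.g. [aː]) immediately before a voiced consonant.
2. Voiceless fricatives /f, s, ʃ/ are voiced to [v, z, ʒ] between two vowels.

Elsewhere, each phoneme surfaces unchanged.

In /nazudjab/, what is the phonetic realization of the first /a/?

/a/ (between /n/ and /z/): before a voiced consonant, so rule 1 applies → [aː].

[aː]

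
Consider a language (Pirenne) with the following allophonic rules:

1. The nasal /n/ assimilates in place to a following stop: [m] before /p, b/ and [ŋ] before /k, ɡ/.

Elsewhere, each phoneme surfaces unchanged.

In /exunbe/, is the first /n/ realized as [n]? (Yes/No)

/n/ — between /u/ and /b/, before a labial or velar stop — surfaces as [m] (rule 1).
The actual realization is [m], not [n].

No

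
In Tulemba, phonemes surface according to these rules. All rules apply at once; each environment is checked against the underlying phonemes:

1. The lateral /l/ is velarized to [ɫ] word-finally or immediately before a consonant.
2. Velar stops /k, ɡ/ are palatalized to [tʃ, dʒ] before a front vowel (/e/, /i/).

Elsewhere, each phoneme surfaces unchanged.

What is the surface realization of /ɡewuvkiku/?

/ɡ/ meets the environment for rule 2 (before a front vowel) → [dʒ].
/k/ meets the environment for rule 2 (before a front vowel) → [tʃ].
/k/ (between /i/ and /u/) is in the target of rule 2 but the environment (before a front vowel) is not met → [k].

[dʒewuvtʃiku]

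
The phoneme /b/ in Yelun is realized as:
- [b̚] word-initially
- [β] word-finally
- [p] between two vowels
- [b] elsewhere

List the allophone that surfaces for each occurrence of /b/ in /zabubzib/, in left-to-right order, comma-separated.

[p], [b], [β]

Occurrence 1 (position 3): between two vowels → [p].
Occurrence 2 (position 5): no conditioning environment matches → elsewhere allophone [b].
Occurrence 3 (position 8): word-finally → [β].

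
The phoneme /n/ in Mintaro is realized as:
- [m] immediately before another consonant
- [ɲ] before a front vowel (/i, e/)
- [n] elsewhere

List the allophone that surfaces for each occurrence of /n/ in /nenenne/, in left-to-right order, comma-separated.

Occurrence 1 (position 1): before a front vowel (/i, e/) → [ɲ].
Occurrence 2 (position 3): before a front vowel (/i, e/) → [ɲ].
Occurrence 3 (position 5): immediately before another consonant → [m].
Occurrence 4 (position 6): before a front vowel (/i, e/) → [ɲ].

[ɲ], [ɲ], [m], [ɲ]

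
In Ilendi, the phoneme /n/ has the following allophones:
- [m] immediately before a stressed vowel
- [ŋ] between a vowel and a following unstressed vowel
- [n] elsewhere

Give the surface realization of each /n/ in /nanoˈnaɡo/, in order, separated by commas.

[n], [ŋ], [m]

Occurrence 1 (position 1): no conditioning environment matches → elsewhere allophone [n].
Occurrence 2 (position 3): between a vowel and a following unstressed vowel → [ŋ].
Occurrence 3 (position 5): immediately before a stressed vowel → [m].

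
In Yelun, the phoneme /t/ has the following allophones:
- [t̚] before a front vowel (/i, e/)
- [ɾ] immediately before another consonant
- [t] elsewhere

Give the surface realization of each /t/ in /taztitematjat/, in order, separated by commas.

[t], [t̚], [t̚], [ɾ], [t]

Occurrence 1 (position 1): no conditioning environment matches → elsewhere allophone [t].
Occurrence 2 (position 4): before a front vowel (/i, e/) → [t̚].
Occurrence 3 (position 6): before a front vowel (/i, e/) → [t̚].
Occurrence 4 (position 10): immediately before another consonant → [ɾ].
Occurrence 5 (position 13): no conditioning environment matches → elsewhere allophone [t].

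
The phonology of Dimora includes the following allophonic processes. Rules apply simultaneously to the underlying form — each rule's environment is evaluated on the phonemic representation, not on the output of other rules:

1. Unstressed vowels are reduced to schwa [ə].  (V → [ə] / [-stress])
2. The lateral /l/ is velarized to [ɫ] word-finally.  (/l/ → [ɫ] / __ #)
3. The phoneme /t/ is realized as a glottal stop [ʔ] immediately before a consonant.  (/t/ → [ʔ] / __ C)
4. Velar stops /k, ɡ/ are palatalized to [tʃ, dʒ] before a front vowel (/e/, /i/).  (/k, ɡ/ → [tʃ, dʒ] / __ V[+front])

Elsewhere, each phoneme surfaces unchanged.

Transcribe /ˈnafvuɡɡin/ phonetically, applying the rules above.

[ˈnafvəɡdʒən]

/a/ (between /n/ and /f/): rule 1 targets it, but not in an unstressed syllable → unchanged [a].
/u/ (between /v/ and /ɡ/): in an unstressed syllable, so rule 1 applies → [ə].
/ɡ/ (between /u/ and /ɡ/) fails the environment for rule 4, so it stays [ɡ].
/ɡ/ (between /ɡ/ and /i/) occurs before a front vowel → [dʒ] by rule 4.
Rule 1 applies to /i/ (between /ɡ/ and /n/: in an unstressed syllable) → [ə].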